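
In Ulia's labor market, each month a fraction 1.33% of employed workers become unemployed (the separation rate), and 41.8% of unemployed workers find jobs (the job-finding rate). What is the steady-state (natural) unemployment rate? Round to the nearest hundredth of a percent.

At steady state the flows balance: s·E = f·U, so U/(E+U) = s/(s+f).
u* = 1.33 / (1.33 + 41.8) = 1.33 / 43.13 = 3.08%.

Steady-state unemployment rate ≈ 3.08%.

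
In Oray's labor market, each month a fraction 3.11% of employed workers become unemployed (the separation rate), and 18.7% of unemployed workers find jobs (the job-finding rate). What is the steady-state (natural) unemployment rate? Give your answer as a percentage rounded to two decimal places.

Steady-state unemployment rate ≈ 14.26%.

At steady state the flows balance: s·E = f·U, so U/(E+U) = s/(s+f).
u* = 3.11 / (3.11 + 18.7) = 3.11 / 21.81 = 14.26%.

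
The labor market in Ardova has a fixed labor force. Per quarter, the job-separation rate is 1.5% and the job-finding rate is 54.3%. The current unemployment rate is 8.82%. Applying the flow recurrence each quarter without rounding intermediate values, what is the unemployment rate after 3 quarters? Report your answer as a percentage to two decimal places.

Unemployment rate after three quarters ≈ 3.22%.

With a fixed labor force, u_{t+1} = u_t + s·(1−u_t) − f·u_t = u_t·(1−s−f) + s.
Here 1−s−f = 0.442 and s = 0.015.
u_1 = 0.088200 × 0.442 + 0.015 = 0.053984.
u_2 = 0.053984 × 0.442 + 0.015 = 0.038861.
u_3 = 0.038861 × 0.442 + 0.015 = 0.032177.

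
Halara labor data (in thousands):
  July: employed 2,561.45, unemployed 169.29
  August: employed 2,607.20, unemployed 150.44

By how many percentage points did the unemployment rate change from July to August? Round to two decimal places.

The unemployment rate changed by −0.74 percentage points.

July: labor force = 2,561.45 + 169.29 = 2,730.74; u = 169.29/2,730.74 = 6.20%.
August: labor force = 2,607.20 + 150.44 = 2,757.64; u = 150.44/2,757.64 = 5.46%.
Change = 5.46% − 6.20% = −0.74 pp.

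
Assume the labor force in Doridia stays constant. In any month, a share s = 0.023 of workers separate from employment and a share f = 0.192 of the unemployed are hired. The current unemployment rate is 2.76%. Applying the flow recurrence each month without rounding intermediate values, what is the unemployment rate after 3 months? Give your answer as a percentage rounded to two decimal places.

Unemployment rate after three months ≈ 6.86%.

With a fixed labor force, u_{t+1} = u_t + s·(1−u_t) − f·u_t = u_t·(1−s−f) + s.
Here 1−s−f = 0.785 and s = 0.023.
u_1 = 0.027600 × 0.785 + 0.023 = 0.044666.
u_2 = 0.044666 × 0.785 + 0.023 = 0.058063.
u_3 = 0.058063 × 0.785 + 0.023 = 0.068579.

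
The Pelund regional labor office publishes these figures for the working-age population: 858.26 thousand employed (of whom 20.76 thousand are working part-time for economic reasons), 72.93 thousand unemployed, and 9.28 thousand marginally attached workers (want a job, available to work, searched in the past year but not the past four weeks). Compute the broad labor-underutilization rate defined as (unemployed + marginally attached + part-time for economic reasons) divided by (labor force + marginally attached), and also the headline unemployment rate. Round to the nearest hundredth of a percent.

Labor force = 858.26 + 72.93 = 931.19 thousand.
Numerator = 72.93 + 9.28 + 20.76 = 102.97 thousand.
Denominator = 931.19 + 9.28 = 940.47 thousand.
Broad rate = 102.97 / 940.47 = 10.95%.
Headline unemployment rate = 72.93 / 931.19 = 7.83%.

Broad underutilization rate ≈ 10.95%; headline unemployment rate ≈ 7.83%.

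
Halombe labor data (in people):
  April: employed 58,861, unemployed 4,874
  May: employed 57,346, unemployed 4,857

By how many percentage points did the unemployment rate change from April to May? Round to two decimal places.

April: labor force = 58,861 + 4,874 = 63,735; u = 4,874/63,735 = 7.65%.
May: labor force = 57,346 + 4,857 = 62,203; u = 4,857/62,203 = 7.81%.
Change = 7.81% − 7.65% = +0.16 pp.

The unemployment rate changed by +0.16 percentage points.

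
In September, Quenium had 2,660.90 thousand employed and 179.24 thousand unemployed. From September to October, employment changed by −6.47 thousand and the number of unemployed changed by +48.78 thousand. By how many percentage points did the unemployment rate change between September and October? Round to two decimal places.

The unemployment rate changed by +1.60 percentage points.

September: labor force = 2,660.90 + 179.24 = 2,840.14; u = 179.24/2,840.14 = 6.31%.
October: labor force = 2,654.43 + 228.02 = 2,882.45; u = 228.02/2,882.45 = 7.91%.
Change = 7.91% − 6.31% = +1.60 pp.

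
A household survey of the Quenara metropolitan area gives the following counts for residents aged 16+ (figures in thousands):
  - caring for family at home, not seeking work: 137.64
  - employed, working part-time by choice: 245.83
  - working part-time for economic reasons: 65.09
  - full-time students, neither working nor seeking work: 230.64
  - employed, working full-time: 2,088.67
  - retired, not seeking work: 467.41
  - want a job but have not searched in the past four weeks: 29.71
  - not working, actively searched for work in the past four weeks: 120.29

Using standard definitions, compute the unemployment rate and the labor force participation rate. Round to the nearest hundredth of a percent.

Employed = 245.83 + 65.09 + 2,088.67 = 2,399.59 thousand (anyone who worked, including part-time for economic reasons, counts as employed).
Unemployed = 120.29 thousand.
Labor force = 2,399.59 + 120.29 = 2,519.88 thousand.
Not in labor force = 137.64 + 230.64 + 467.41 + 29.71 = 865.40 thousand (those not working and not actively searching are outside the labor force — including those who want a job but have given up searching).
Civilian working-age population = 2,519.88 + 865.40 = 3,385.28 thousand.
Unemployment rate = 120.29 / 2,519.88 = 4.77%.
Labor force participation rate = 2,519.88 / 3,385.28 = 74.44%.

Unemployment rate ≈ 4.77%; labor force participation rate ≈ 74.44%.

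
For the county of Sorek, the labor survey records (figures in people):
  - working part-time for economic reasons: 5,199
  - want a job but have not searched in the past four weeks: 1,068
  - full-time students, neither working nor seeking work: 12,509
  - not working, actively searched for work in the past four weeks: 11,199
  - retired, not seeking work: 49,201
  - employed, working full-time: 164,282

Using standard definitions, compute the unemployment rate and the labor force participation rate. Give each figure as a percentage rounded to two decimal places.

Unemployment rate ≈ 6.20%; labor force participation rate ≈ 74.21%.

Employed = 5,199 + 164,282 = 169,481 (anyone who worked, including part-time for economic reasons, counts as employed).
Unemployed = 11,199.
Labor force = 169,481 + 11,199 = 180,680.
Not in labor force = 1,068 + 12,509 + 49,201 = 62,778 (those not working and not actively searching are outside the labor force — including those who want a job but have given up searching).
Civilian working-age population = 180,680 + 62,778 = 243,458.
Unemployment rate = 11,199 / 180,680 = 6.20%.
Labor force participation rate = 180,680 / 243,458 = 74.21%.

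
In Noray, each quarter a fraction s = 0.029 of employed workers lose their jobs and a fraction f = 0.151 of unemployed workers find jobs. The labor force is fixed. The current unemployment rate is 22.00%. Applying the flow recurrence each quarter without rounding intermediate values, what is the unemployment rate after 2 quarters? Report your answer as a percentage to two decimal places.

With a fixed labor force, u_{t+1} = u_t + s·(1−u_t) − f·u_t = u_t·(1−s−f) + s.
Here 1−s−f = 0.820 and s = 0.029.
u_1 = 0.220000 × 0.820 + 0.029 = 0.209400.
u_2 = 0.209400 × 0.820 + 0.029 = 0.200708.

Unemployment rate after two quarters ≈ 20.07%.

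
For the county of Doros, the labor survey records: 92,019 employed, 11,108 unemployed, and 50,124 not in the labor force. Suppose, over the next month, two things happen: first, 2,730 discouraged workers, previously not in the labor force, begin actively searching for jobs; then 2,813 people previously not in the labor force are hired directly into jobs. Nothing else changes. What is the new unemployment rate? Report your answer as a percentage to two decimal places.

New unemployment rate ≈ 12.73%.

Initially, labor force = 92,019 + 11,108 = 103,127, so u = 11,108/103,127 = 10.77%.
After the first change, unemployed and labor force both rise by 2,730 → E = 92,019, U = 13,838, labor force = 105,857.
After the second change, employed and labor force both rise by 2,813; unemployed unchanged → E = 94,832, U = 13,838, labor force = 108,670.
New unemployment rate = 13,838 / 108,670 = 12.73%.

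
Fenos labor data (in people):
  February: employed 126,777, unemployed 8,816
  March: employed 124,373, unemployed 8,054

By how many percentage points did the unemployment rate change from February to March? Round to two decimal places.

February: labor force = 126,777 + 8,816 = 135,593; u = 8,816/135,593 = 6.50%.
March: labor force = 124,373 + 8,054 = 132,427; u = 8,054/132,427 = 6.08%.
Change = 6.08% − 6.50% = −0.42 pp.

The unemployment rate changed by −0.42 percentage points.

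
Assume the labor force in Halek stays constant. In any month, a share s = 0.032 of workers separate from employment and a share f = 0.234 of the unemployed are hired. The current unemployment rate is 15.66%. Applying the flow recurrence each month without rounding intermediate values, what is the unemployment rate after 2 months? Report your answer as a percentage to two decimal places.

With a fixed labor force, u_{t+1} = u_t + s·(1−u_t) − f·u_t = u_t·(1−s−f) + s.
Here 1−s−f = 0.734 and s = 0.032.
u_1 = 0.156600 × 0.734 + 0.032 = 0.146944.
u_2 = 0.146944 × 0.734 + 0.032 = 0.139857.

Unemployment rate after two months ≈ 13.99%.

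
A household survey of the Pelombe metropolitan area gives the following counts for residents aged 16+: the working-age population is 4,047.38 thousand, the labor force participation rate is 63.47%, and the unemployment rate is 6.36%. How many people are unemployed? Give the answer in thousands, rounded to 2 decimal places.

About 163.38 thousand are unemployed.

Labor force = 0.6347 × 4,047.38 = 2,568.87 thousand.
Unemployed = 0.0636 × 2,568.87 ≈ 163.38 thousand.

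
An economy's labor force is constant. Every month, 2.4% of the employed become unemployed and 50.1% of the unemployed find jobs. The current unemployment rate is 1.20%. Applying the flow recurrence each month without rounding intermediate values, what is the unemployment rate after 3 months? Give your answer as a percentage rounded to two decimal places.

Unemployment rate after three months ≈ 4.21%.

With a fixed labor force, u_{t+1} = u_t + s·(1−u_t) − f·u_t = u_t·(1−s−f) + s.
Here 1−s−f = 0.475 and s = 0.024.
u_1 = 0.012000 × 0.475 + 0.024 = 0.029700.
u_2 = 0.029700 × 0.475 + 0.024 = 0.038108.
u_3 = 0.038108 × 0.475 + 0.024 = 0.042101.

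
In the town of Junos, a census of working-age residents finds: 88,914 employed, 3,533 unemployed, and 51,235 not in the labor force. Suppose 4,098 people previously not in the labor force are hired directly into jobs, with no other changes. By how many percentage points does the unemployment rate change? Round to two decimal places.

Initially, labor force = 88,914 + 3,533 = 92,447, so u = 3,533/92,447 = 3.82%.
After the change, employed and labor force both rise by 4,098; unemployed unchanged → E = 93,012, U = 3,533, labor force = 96,545.
New unemployment rate = 3,533 / 96,545 = 3.66%.
Change = 3.66% − 3.82% = −0.16 percentage points.

The unemployment rate changes by −0.16 percentage points.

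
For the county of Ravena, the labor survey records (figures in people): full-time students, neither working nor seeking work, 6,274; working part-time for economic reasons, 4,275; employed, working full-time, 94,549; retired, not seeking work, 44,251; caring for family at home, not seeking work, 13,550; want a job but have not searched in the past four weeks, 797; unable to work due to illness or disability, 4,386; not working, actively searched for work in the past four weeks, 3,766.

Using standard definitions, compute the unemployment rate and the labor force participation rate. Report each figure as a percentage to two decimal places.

Unemployment rate ≈ 3.67%; labor force participation rate ≈ 59.70%.

Employed = 4,275 + 94,549 = 98,824 (anyone who worked, including part-time for economic reasons, counts as employed).
Unemployed = 3,766.
Labor force = 98,824 + 3,766 = 102,590.
Not in labor force = 6,274 + 44,251 + 13,550 + 797 + 4,386 = 69,258 (those not working and not actively searching are outside the labor force — including those who want a job but have given up searching).
Civilian working-age population = 102,590 + 69,258 = 171,848.
Unemployment rate = 3,766 / 102,590 = 3.67%.
Labor force participation rate = 102,590 / 171,848 = 59.70%.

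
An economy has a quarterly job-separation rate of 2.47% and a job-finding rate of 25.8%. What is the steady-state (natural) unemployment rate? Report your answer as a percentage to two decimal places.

At steady state the flows balance: s·E = f·U, so U/(E+U) = s/(s+f).
u* = 2.47 / (2.47 + 25.8) = 2.47 / 28.27 = 8.74%.

Steady-state unemployment rate ≈ 8.74%.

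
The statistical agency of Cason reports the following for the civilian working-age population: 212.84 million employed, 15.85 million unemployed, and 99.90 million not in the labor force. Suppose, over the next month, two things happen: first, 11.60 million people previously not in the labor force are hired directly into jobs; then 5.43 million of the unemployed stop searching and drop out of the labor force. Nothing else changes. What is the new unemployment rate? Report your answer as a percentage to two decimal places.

Initially, labor force = 212.84 + 15.85 = 228.69 million, so u = 15.85/228.69 = 6.93%.
After the first change, employed and labor force both rise by 11.60; unemployed unchanged → E = 224.44, U = 15.85, labor force = 240.29 million.
After the second change, unemployed and labor force both fall by 5.43 → E = 224.44, U = 10.42, labor force = 234.86 million.
New unemployment rate = 10.42 / 234.86 = 4.44%.

New unemployment rate ≈ 4.44%.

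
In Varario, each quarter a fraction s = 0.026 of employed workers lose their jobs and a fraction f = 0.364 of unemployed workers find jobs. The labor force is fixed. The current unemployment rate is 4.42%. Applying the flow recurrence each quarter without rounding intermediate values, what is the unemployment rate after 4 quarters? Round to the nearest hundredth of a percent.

Unemployment rate after four quarters ≈ 6.36%.

With a fixed labor force, u_{t+1} = u_t + s·(1−u_t) − f·u_t = u_t·(1−s−f) + s.
Here 1−s−f = 0.610 and s = 0.026.
u_1 = 0.044200 × 0.610 + 0.026 = 0.052962.
u_2 = 0.052962 × 0.610 + 0.026 = 0.058307.
u_3 = 0.058307 × 0.610 + 0.026 = 0.061567.
u_4 = 0.061567 × 0.610 + 0.026 = 0.063556.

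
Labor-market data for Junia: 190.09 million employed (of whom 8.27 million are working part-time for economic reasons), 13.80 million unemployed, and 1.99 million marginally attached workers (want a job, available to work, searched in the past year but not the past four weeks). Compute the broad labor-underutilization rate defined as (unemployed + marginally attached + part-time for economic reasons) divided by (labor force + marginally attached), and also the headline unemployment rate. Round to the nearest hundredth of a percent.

Labor force = 190.09 + 13.80 = 203.89 million.
Numerator = 13.80 + 1.99 + 8.27 = 24.06 million.
Denominator = 203.89 + 1.99 = 205.88 million.
Broad rate = 24.06 / 205.88 = 11.69%.
Headline unemployment rate = 13.80 / 203.89 = 6.77%.

Broad underutilization rate ≈ 11.69%; headline unemployment rate ≈ 6.77%.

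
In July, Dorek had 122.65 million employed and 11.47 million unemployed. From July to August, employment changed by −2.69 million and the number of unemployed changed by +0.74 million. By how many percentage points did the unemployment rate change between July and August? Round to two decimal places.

July: labor force = 122.65 + 11.47 = 134.12; u = 11.47/134.12 = 8.55%.
August: labor force = 119.96 + 12.21 = 132.17; u = 12.21/132.17 = 9.24%.
Change = 9.24% − 8.55% = +0.69 pp.

The unemployment rate changed by +0.69 percentage points.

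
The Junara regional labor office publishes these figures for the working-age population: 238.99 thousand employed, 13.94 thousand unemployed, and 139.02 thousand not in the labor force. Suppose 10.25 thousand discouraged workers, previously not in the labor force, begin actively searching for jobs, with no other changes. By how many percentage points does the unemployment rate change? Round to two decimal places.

The unemployment rate changes by +3.68 percentage points.

Initially, labor force = 238.99 + 13.94 = 252.93 thousand, so u = 13.94/252.93 = 5.51%.
After the change, unemployed and labor force both rise by 10.25 → E = 238.99, U = 24.19, labor force = 263.18 thousand.
New unemployment rate = 24.19 / 263.18 = 9.19%.
Change = 9.19% − 5.51% = +3.68 percentage points.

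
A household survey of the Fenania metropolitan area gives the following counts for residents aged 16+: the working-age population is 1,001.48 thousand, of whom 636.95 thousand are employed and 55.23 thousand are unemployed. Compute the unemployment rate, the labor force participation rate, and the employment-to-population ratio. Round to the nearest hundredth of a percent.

Labor force = employed + unemployed = 636.95 + 55.23 = 692.18 thousand.
Unemployment rate = 55.23 / 692.18 = 7.98%.
Labor force participation rate = 692.18 / 1,001.48 = 69.12%.
Employment-population ratio = 636.95 / 1,001.48 = 63.60%.

Unemployment rate ≈ 7.98%; labor force participation rate ≈ 69.12%; employment-population ratio ≈ 63.60%.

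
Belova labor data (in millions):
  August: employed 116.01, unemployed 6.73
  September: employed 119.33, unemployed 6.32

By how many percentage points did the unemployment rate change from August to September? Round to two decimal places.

The unemployment rate changed by −0.45 percentage points.

August: labor force = 116.01 + 6.73 = 122.74; u = 6.73/122.74 = 5.48%.
September: labor force = 119.33 + 6.32 = 125.65; u = 6.32/125.65 = 5.03%.
Change = 5.03% − 5.48% = −0.45 pp.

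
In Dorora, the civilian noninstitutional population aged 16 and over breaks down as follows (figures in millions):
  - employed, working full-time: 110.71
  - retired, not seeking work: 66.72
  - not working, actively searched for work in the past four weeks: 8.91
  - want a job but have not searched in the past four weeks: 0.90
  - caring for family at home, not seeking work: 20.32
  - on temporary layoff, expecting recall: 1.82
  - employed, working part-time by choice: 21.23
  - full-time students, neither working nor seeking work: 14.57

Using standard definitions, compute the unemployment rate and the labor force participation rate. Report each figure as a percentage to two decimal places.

Employed = 110.71 + 21.23 = 131.94 million.
Unemployed = 8.91 + 1.82 = 10.73 million (jobless and actively searching, or on temporary layoff).
Labor force = 131.94 + 10.73 = 142.67 million.
Not in labor force = 66.72 + 0.90 + 20.32 + 14.57 = 102.51 million (those not working and not actively searching are outside the labor force — including those who want a job but have given up searching).
Civilian working-age population = 142.67 + 102.51 = 245.18 million.
Unemployment rate = 10.73 / 142.67 = 7.52%.
Labor force participation rate = 142.67 / 245.18 = 58.19%.

Unemployment rate ≈ 7.52%; labor force participation rate ≈ 58.19%.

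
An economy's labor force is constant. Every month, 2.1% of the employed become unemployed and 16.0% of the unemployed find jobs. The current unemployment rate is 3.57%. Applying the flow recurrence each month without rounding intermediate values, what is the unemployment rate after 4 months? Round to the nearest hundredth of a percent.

With a fixed labor force, u_{t+1} = u_t + s·(1−u_t) − f·u_t = u_t·(1−s−f) + s.
Here 1−s−f = 0.819 and s = 0.021.
u_1 = 0.035700 × 0.819 + 0.021 = 0.050238.
u_2 = 0.050238 × 0.819 + 0.021 = 0.062145.
u_3 = 0.062145 × 0.819 + 0.021 = 0.071897.
u_4 = 0.071897 × 0.819 + 0.021 = 0.079884.

Unemployment rate after four months ≈ 7.99%.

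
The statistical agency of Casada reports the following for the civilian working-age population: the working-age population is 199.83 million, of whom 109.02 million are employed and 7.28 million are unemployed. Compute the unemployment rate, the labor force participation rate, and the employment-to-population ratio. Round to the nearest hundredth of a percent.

Labor force = employed + unemployed = 109.02 + 7.28 = 116.30 million.
Unemployment rate = 7.28 / 116.30 = 6.26%.
Labor force participation rate = 116.30 / 199.83 = 58.20%.
Employment-population ratio = 109.02 / 199.83 = 54.56%.

Unemployment rate ≈ 6.26%; labor force participation rate ≈ 58.20%; employment-population ratio ≈ 54.56%.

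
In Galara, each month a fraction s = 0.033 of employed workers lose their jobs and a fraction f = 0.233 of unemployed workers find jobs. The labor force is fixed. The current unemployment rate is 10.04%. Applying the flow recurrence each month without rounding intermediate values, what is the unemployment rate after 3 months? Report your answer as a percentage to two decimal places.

With a fixed labor force, u_{t+1} = u_t + s·(1−u_t) − f·u_t = u_t·(1−s−f) + s.
Here 1−s−f = 0.734 and s = 0.033.
u_1 = 0.100400 × 0.734 + 0.033 = 0.106694.
u_2 = 0.106694 × 0.734 + 0.033 = 0.111313.
u_3 = 0.111313 × 0.734 + 0.033 = 0.114704.

Unemployment rate after three months ≈ 11.47%.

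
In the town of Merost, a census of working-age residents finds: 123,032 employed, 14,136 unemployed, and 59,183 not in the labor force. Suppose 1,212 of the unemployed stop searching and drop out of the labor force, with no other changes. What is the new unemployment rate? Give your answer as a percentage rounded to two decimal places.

Initially, labor force = 123,032 + 14,136 = 137,168, so u = 14,136/137,168 = 10.31%.
After the change, unemployed and labor force both fall by 1,212 → E = 123,032, U = 12,924, labor force = 135,956.
New unemployment rate = 12,924 / 135,956 = 9.51%.

New unemployment rate ≈ 9.51%.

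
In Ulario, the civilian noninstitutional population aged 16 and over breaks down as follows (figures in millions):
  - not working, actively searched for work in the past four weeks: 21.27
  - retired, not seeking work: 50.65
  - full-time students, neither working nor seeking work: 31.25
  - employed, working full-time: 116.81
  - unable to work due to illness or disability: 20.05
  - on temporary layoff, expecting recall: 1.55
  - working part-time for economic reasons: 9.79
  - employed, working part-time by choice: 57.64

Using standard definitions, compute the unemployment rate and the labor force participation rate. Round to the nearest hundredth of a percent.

Unemployment rate ≈ 11.02%; labor force participation rate ≈ 67.01%.

Employed = 116.81 + 9.79 + 57.64 = 184.24 million (anyone who worked, including part-time for economic reasons, counts as employed).
Unemployed = 21.27 + 1.55 = 22.82 million (jobless and actively searching, or on temporary layoff).
Labor force = 184.24 + 22.82 = 207.06 million.
Not in labor force = 50.65 + 31.25 + 20.05 = 101.95 million (those not working and not actively searching are outside the labor force).
Civilian working-age population = 207.06 + 101.95 = 309.01 million.
Unemployment rate = 22.82 / 207.06 = 11.02%.
Labor force participation rate = 207.06 / 309.01 = 67.01%.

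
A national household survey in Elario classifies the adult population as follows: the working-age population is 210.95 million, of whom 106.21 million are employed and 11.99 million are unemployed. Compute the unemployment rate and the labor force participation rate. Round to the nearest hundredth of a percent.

Unemployment rate ≈ 10.14%; labor force participation rate ≈ 56.03%.

Labor force = employed + unemployed = 106.21 + 11.99 = 118.20 million.
Unemployment rate = 11.99 / 118.20 = 10.14%.
Labor force participation rate = 118.20 / 210.95 = 56.03%.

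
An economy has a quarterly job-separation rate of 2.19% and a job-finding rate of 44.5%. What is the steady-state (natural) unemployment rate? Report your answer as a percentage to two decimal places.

At steady state the flows balance: s·E = f·U, so U/(E+U) = s/(s+f).
u* = 2.19 / (2.19 + 44.5) = 2.19 / 46.69 = 4.69%.

Steady-state unemployment rate ≈ 4.69%.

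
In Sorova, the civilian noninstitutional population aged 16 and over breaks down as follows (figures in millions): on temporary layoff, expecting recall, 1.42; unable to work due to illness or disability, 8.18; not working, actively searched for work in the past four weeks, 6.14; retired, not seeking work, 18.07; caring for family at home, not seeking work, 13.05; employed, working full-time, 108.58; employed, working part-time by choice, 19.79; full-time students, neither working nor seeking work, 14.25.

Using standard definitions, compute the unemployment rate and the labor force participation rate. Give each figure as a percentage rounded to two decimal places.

Unemployment rate ≈ 5.56%; labor force participation rate ≈ 71.74%.

Employed = 108.58 + 19.79 = 128.37 million.
Unemployed = 1.42 + 6.14 = 7.56 million (jobless and actively searching, or on temporary layoff).
Labor force = 128.37 + 7.56 = 135.93 million.
Not in labor force = 8.18 + 18.07 + 13.05 + 14.25 = 53.55 million (those not working and not actively searching are outside the labor force).
Civilian working-age population = 135.93 + 53.55 = 189.48 million.
Unemployment rate = 7.56 / 135.93 = 5.56%.
Labor force participation rate = 135.93 / 189.48 = 71.74%.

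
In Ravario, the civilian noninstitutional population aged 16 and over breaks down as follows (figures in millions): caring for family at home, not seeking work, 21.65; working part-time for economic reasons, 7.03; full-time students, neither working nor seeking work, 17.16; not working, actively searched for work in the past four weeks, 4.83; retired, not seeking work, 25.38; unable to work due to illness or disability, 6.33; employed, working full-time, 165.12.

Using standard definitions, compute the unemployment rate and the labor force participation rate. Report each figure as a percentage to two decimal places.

Employed = 7.03 + 165.12 = 172.15 million (anyone who worked, including part-time for economic reasons, counts as employed).
Unemployed = 4.83 million.
Labor force = 172.15 + 4.83 = 176.98 million.
Not in labor force = 21.65 + 17.16 + 25.38 + 6.33 = 70.52 million (those not working and not actively searching are outside the labor force).
Civilian working-age population = 176.98 + 70.52 = 247.50 million.
Unemployment rate = 4.83 / 176.98 = 2.73%.
Labor force participation rate = 176.98 / 247.50 = 71.51%.

Unemployment rate ≈ 2.73%; labor force participation rate ≈ 71.51%.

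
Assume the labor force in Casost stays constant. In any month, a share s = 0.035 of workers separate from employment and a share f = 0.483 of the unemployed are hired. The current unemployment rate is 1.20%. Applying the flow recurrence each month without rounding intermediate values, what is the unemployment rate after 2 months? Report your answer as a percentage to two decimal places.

Unemployment rate after two months ≈ 5.47%.

With a fixed labor force, u_{t+1} = u_t + s·(1−u_t) − f·u_t = u_t·(1−s−f) + s.
Here 1−s−f = 0.482 and s = 0.035.
u_1 = 0.012000 × 0.482 + 0.035 = 0.040784.
u_2 = 0.040784 × 0.482 + 0.035 = 0.054658.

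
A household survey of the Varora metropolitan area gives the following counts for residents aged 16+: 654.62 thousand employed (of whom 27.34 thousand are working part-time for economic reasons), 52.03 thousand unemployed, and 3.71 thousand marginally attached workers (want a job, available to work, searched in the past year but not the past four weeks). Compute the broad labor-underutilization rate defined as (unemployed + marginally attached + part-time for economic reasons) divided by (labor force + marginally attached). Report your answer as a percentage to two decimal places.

Broad underutilization rate ≈ 11.70%.

Labor force = 654.62 + 52.03 = 706.65 thousand.
Numerator = 52.03 + 3.71 + 27.34 = 83.08 thousand.
Denominator = 706.65 + 3.71 = 710.36 thousand.
Broad rate = 83.08 / 710.36 = 11.70%.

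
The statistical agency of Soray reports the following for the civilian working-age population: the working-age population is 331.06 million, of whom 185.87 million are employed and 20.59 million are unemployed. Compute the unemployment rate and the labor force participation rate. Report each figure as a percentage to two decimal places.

Labor force = employed + unemployed = 185.87 + 20.59 = 206.46 million.
Unemployment rate = 20.59 / 206.46 = 9.97%.
Labor force participation rate = 206.46 / 331.06 = 62.36%.

Unemployment rate ≈ 9.97%; labor force participation rate ≈ 62.36%.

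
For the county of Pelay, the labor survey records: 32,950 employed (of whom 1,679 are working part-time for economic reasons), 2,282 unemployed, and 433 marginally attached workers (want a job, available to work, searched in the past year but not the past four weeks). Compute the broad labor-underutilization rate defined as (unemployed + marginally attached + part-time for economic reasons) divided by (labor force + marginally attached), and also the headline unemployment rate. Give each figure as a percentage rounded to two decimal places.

Labor force = 32,950 + 2,282 = 35,232.
Numerator = 2,282 + 433 + 1,679 = 4,394.
Denominator = 35,232 + 433 = 35,665.
Broad rate = 4,394 / 35,665 = 12.32%.
Headline unemployment rate = 2,282 / 35,232 = 6.48%.

Broad underutilization rate ≈ 12.32%; headline unemployment rate ≈ 6.48%.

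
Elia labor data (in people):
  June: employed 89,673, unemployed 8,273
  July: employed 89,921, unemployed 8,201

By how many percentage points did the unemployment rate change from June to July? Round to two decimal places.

The unemployment rate changed by −0.09 percentage points.

June: labor force = 89,673 + 8,273 = 97,946; u = 8,273/97,946 = 8.45%.
July: labor force = 89,921 + 8,201 = 98,122; u = 8,201/98,122 = 8.36%.
Change = 8.36% − 8.45% = −0.09 pp.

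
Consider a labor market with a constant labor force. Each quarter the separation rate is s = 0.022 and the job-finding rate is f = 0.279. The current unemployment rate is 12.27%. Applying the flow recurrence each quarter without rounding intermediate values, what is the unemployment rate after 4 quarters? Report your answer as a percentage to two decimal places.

Unemployment rate after four quarters ≈ 8.49%.

With a fixed labor force, u_{t+1} = u_t + s·(1−u_t) − f·u_t = u_t·(1−s−f) + s.
Here 1−s−f = 0.699 and s = 0.022.
u_1 = 0.122700 × 0.699 + 0.022 = 0.107767.
u_2 = 0.107767 × 0.699 + 0.022 = 0.097329.
u_3 = 0.097329 × 0.699 + 0.022 = 0.090033.
u_4 = 0.090033 × 0.699 + 0.022 = 0.084933.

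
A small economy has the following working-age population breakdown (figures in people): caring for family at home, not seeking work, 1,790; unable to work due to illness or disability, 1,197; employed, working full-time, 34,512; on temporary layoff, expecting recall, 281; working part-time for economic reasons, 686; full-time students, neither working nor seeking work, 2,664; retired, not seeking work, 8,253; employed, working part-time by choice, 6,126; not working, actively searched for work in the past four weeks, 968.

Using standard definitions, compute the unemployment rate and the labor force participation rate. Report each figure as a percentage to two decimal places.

Employed = 34,512 + 686 + 6,126 = 41,324 (anyone who worked, including part-time for economic reasons, counts as employed).
Unemployed = 281 + 968 = 1,249 (jobless and actively searching, or on temporary layoff).
Labor force = 41,324 + 1,249 = 42,573.
Not in labor force = 1,790 + 1,197 + 2,664 + 8,253 = 13,904 (those not working and not actively searching are outside the labor force).
Civilian working-age population = 42,573 + 13,904 = 56,477.
Unemployment rate = 1,249 / 42,573 = 2.93%.
Labor force participation rate = 42,573 / 56,477 = 75.38%.

Unemployment rate ≈ 2.93%; labor force participation rate ≈ 75.38%.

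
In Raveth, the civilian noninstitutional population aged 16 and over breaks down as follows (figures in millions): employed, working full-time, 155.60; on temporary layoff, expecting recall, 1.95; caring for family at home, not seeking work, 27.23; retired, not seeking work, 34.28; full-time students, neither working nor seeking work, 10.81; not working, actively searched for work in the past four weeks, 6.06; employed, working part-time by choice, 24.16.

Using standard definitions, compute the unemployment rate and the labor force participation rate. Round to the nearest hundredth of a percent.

Unemployment rate ≈ 4.27%; labor force participation rate ≈ 72.19%.

Employed = 155.60 + 24.16 = 179.76 million.
Unemployed = 1.95 + 6.06 = 8.01 million (jobless and actively searching, or on temporary layoff).
Labor force = 179.76 + 8.01 = 187.77 million.
Not in labor force = 27.23 + 34.28 + 10.81 = 72.32 million (those not working and not actively searching are outside the labor force).
Civilian working-age population = 187.77 + 72.32 = 260.09 million.
Unemployment rate = 8.01 / 187.77 = 4.27%.
Labor force participation rate = 187.77 / 260.09 = 72.19%.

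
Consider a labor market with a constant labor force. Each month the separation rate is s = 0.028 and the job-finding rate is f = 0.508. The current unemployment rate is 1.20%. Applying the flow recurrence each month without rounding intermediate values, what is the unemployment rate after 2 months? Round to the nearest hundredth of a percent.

Unemployment rate after two months ≈ 4.36%.

With a fixed labor force, u_{t+1} = u_t + s·(1−u_t) − f·u_t = u_t·(1−s−f) + s.
Here 1−s−f = 0.464 and s = 0.028.
u_1 = 0.012000 × 0.464 + 0.028 = 0.033568.
u_2 = 0.033568 × 0.464 + 0.028 = 0.043576.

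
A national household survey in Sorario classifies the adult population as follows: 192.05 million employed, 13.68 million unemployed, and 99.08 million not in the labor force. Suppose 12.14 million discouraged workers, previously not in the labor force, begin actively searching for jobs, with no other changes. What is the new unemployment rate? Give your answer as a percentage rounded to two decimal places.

New unemployment rate ≈ 11.85%.

Initially, labor force = 192.05 + 13.68 = 205.73 million, so u = 13.68/205.73 = 6.65%.
After the change, unemployed and labor force both rise by 12.14 → E = 192.05, U = 25.82, labor force = 217.87 million.
New unemployment rate = 25.82 / 217.87 = 11.85%.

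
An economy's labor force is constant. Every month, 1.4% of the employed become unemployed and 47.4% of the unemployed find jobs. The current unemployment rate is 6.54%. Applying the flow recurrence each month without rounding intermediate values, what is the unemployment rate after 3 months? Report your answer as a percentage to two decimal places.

Unemployment rate after three months ≈ 3.36%.

With a fixed labor force, u_{t+1} = u_t + s·(1−u_t) − f·u_t = u_t·(1−s−f) + s.
Here 1−s−f = 0.512 and s = 0.014.
u_1 = 0.065400 × 0.512 + 0.014 = 0.047485.
u_2 = 0.047485 × 0.512 + 0.014 = 0.038312.
u_3 = 0.038312 × 0.512 + 0.014 = 0.033616.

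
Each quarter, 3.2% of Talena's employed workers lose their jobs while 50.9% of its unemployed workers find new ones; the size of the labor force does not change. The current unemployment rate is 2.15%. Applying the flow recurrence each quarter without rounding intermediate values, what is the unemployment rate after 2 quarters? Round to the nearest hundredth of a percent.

With a fixed labor force, u_{t+1} = u_t + s·(1−u_t) − f·u_t = u_t·(1−s−f) + s.
Here 1−s−f = 0.459 and s = 0.032.
u_1 = 0.021500 × 0.459 + 0.032 = 0.041869.
u_2 = 0.041869 × 0.459 + 0.032 = 0.051218.

Unemployment rate after two quarters ≈ 5.12%.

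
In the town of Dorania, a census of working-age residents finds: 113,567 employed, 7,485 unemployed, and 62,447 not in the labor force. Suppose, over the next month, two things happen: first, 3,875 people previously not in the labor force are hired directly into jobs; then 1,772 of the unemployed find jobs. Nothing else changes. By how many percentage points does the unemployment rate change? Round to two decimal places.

Initially, labor force = 113,567 + 7,485 = 121,052, so u = 7,485/121,052 = 6.18%.
After the first change, employed and labor force both rise by 3,875; unemployed unchanged → E = 117,442, U = 7,485, labor force = 124,927.
After the second change, unemployed falls and employed rises by 1,772; labor force unchanged → E = 119,214, U = 5,713, labor force = 124,927.
New unemployment rate = 5,713 / 124,927 = 4.57%.
Change = 4.57% − 6.18% = −1.61 percentage points.

The unemployment rate changes by −1.61 percentage points.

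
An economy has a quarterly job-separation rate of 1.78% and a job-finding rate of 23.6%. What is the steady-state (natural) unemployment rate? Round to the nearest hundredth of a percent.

At steady state the flows balance: s·E = f·U, so U/(E+U) = s/(s+f).
u* = 1.78 / (1.78 + 23.6) = 1.78 / 25.38 = 7.01%.

Steady-state unemployment rate ≈ 7.01%.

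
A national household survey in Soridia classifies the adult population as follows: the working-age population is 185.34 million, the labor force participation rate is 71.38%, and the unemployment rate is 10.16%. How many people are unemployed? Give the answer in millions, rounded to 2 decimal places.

About 13.44 million are unemployed.

Labor force = 0.7138 × 185.34 = 132.30 million.
Unemployed = 0.1016 × 132.30 ≈ 13.44 million.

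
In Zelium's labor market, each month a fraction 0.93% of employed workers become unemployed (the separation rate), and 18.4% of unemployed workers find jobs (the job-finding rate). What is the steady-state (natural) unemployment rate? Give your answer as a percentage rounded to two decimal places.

Steady-state unemployment rate ≈ 4.81%.

At steady state the flows balance: s·E = f·U, so U/(E+U) = s/(s+f).
u* = 0.93 / (0.93 + 18.4) = 0.93 / 19.33 = 4.81%.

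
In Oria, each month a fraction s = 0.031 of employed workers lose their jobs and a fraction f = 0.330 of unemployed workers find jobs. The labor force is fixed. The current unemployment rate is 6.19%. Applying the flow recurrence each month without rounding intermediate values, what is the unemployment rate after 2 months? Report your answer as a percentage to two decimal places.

With a fixed labor force, u_{t+1} = u_t + s·(1−u_t) − f·u_t = u_t·(1−s−f) + s.
Here 1−s−f = 0.639 and s = 0.031.
u_1 = 0.061900 × 0.639 + 0.031 = 0.070554.
u_2 = 0.070554 × 0.639 + 0.031 = 0.076084.

Unemployment rate after two months ≈ 7.61%.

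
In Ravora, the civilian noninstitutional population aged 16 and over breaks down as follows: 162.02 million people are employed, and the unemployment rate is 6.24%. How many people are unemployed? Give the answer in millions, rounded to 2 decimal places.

About 10.78 million are unemployed.

Let U be the number unemployed. The labor force is E + U, and U/(E+U) = 0.0624.
So U = 0.0624 × 162.02 / (1 − 0.0624) = 10.1100 / 0.9376 ≈ 10.78 million.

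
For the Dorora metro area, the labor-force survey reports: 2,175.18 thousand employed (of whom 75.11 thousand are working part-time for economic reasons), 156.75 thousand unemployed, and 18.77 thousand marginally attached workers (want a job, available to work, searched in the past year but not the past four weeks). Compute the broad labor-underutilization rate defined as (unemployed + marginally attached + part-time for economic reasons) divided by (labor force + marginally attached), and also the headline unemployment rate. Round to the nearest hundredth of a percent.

Labor force = 2,175.18 + 156.75 = 2,331.93 thousand.
Numerator = 156.75 + 18.77 + 75.11 = 250.63 thousand.
Denominator = 2,331.93 + 18.77 = 2,350.70 thousand.
Broad rate = 250.63 / 2,350.70 = 10.66%.
Headline unemployment rate = 156.75 / 2,331.93 = 6.72%.

Broad underutilization rate ≈ 10.66%; headline unemployment rate ≈ 6.72%.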